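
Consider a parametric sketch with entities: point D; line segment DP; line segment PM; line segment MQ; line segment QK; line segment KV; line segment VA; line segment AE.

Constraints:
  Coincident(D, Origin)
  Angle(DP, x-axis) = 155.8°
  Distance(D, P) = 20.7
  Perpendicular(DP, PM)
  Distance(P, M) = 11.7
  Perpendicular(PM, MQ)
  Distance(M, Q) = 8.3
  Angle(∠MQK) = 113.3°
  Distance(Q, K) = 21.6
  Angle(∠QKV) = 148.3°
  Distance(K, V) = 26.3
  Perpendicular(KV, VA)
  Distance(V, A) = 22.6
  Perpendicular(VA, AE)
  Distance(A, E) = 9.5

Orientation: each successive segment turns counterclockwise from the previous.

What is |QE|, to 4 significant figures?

36.93

KV ⟂ VA, so VA runs at 164.2°; with |VA| = 22.6, A = (-14.77, 40.46). VA is perpendicular to AE, so AE runs at -105.8°; with |AE| = 9.5, E = (-17.35, 31.32). Then |QE| = |E − Q| = 36.93.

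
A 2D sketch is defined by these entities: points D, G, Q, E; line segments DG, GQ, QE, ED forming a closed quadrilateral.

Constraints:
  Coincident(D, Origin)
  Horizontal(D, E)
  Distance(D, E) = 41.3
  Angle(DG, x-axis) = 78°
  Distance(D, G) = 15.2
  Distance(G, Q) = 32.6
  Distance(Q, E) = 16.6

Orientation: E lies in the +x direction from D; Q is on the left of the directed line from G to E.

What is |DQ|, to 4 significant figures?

39.02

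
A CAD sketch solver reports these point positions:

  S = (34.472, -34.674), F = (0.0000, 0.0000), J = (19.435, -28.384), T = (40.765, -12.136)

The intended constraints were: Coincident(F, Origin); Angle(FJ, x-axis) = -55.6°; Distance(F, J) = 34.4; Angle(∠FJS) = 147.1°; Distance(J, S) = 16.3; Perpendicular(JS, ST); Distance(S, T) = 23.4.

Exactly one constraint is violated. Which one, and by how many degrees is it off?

Perpendicular(JS, ST) — off by 7.10°.

F = (0.00, 0.00) ✓; FJ at -55.60° ✓; |FJ| = 34.40 ✓; ∠FJS = 147.1° ✓; |JS| = 16.30 ✓; ∠(JS, ST) = 97.10° ✗; |ST| = 23.40 ✓.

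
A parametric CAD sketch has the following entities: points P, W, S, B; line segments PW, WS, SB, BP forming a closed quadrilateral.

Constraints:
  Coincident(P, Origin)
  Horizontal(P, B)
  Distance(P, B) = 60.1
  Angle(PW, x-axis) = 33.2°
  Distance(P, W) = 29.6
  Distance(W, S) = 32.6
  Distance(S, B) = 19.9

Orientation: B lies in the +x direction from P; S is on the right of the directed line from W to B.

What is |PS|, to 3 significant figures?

44.6

P is at the origin; PB is horizontal with |PB| = 60.1 and B in +x, so B = (60.1, 0). PW runs at 33.2° with |PW| = 29.6, so W = (24.8, 16.2). S is determined by |WS| = 32.6 and |SB| = 19.9 together: it lies at the intersection of circle(W, 32.6) and circle(B, 19.9). With |WB| = 38.9, the foot of the radical line on WB is 28.0 from W and the perpendicular offset is √(32.6² − 28.0²) = 16.7. Taking the right-of-WB solution: S = (43.3, -10.6).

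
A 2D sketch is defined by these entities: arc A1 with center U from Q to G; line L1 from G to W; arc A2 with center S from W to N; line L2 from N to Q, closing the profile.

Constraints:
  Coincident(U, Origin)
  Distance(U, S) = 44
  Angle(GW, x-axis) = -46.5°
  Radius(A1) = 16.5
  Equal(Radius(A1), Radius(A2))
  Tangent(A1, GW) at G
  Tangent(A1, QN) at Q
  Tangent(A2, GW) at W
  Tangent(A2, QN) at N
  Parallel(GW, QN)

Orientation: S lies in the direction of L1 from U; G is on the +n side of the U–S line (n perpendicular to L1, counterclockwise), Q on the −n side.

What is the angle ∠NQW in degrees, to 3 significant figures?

36.9°

The slot axis is L1's direction at -46.5°, so u = (cos -46.5°, sin -46.5°) = (0.688, -0.725) and n = (−sin -46.5°, cos -46.5°) = (0.725, 0.688). U is at the origin and S lies 44.0 along u from U, so S = 44.0·u = (30.3, -31.9). Tangency of A1 to both parallel lines with radius 16.5 puts G and Q at U ± 16.5·n: G = (12.0, 11.4), Q = (-12.0, -11.4). Equal radii place W and N the same way about S: W = S + 16.5·n = (42.3, -20.6), N = S − 16.5·n = (18.3, -43.3). Then cos ∠NQW = QN·QW / (|QN||QW|), giving 36.9°.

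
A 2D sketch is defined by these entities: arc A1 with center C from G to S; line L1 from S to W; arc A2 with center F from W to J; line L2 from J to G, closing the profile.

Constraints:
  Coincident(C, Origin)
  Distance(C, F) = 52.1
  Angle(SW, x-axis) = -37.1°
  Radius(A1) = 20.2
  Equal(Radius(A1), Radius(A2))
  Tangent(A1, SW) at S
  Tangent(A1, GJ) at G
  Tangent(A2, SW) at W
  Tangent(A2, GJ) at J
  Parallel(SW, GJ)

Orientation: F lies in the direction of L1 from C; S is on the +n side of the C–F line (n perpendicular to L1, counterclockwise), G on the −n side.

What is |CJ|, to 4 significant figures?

55.88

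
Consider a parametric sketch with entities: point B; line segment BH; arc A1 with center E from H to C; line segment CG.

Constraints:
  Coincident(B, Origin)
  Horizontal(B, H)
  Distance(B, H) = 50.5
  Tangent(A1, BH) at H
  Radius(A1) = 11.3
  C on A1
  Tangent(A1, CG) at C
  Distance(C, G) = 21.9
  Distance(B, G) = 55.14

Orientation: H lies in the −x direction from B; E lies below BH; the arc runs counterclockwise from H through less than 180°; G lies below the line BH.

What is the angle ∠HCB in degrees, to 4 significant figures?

49.39°

Checks: B = (0.00, 0.00) ✓; |EC| = 11.30 ✓; ∠(EC, CG) = 90.00° ✓; |CG| = 21.90 ✓; |BG| = 55.14 ✓.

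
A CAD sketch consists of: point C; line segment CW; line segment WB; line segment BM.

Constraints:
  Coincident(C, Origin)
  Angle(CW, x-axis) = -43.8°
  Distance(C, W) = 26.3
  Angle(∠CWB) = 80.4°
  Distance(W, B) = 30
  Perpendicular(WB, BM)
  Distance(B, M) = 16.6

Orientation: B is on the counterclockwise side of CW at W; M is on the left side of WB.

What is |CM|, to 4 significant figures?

27.26

∠CWB = 80.4°, so WB runs at -43.8° + (180° − 80.4°) = 55.80° from the x-axis; with |WB| = 30.0, B = W + 30.0·(cos 55.80°, sin 55.80°) = (35.84, 6.609). WB ⟂ BM; with |BM| = 16.6 on the left of WB, M = B + 16.6·(-0.8271, 0.5621) = (22.12, 15.94). Then |CM| = |M − C| = 27.26.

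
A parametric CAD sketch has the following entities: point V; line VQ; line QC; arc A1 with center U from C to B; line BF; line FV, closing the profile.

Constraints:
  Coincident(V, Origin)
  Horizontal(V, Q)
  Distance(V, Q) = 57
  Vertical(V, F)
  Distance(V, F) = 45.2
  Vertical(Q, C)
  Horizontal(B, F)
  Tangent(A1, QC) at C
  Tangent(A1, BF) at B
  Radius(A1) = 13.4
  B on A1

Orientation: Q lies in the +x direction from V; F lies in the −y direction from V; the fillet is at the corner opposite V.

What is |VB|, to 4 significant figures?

62.80

V is at the origin; V and Q share the same y with |VQ| = 57.0 and Q on the +x side, so Q = (57.00, 0.000). VF is vertical with |VF| = 45.2 and F on the −y side, so F = (0.000, -45.20). The virtual corner opposite V is at (57.00, -45.20). Tangency of A1 to QC means the radius UC is perpendicular to QC and A1 meets BF tangentially, so UB is at right angles to BF, with radius 13.4, so the center U sits 13.4 in from both sides at U = (43.60, -31.80). That places the tangent points at C = (57.00, -31.80) on QC and B = (43.60, -45.20) on BF. Then |VB| = |B − V| = 62.80.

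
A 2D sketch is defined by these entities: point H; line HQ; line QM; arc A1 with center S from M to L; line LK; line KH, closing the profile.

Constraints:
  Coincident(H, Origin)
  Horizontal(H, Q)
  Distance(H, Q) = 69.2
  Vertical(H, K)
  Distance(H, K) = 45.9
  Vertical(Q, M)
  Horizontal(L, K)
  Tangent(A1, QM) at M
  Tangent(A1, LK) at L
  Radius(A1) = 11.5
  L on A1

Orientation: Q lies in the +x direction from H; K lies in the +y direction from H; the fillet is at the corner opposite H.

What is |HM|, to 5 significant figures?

77.279

The virtual corner opposite H is at (69.200, 45.900). A1 meets QM tangentially, so SM is at right angles to QM and A1 meets LK tangentially, so SL is at right angles to LK, with radius 11.5, so the center S sits 11.5 in from both sides at S = (57.700, 34.400). That places the tangent points at M = (69.200, 34.400) on QM and L = (57.700, 45.900) on LK. Then |HM| = |M − H| = 77.279.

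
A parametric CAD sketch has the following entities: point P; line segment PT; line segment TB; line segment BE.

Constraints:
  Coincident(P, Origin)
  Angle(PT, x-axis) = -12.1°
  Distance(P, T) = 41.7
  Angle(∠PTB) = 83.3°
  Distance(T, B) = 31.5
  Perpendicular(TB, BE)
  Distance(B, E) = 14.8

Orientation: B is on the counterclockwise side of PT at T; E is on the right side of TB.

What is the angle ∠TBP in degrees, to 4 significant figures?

57.25°

P is at the origin; PT runs at -12.1° with length 41.7, so T = 41.7·(cos -12.1°, sin -12.1°) = (40.77, -8.741). ∠PTB = 83.3°, so TB runs at -12.1° + (180° − 83.3°) = 84.60° from the x-axis; with |TB| = 31.5, B = T + 31.5·(cos 84.60°, sin 84.60°) = (43.74, 22.62). Then cos ∠TBP = BT·BP / (|BT||BP|), giving 57.25°.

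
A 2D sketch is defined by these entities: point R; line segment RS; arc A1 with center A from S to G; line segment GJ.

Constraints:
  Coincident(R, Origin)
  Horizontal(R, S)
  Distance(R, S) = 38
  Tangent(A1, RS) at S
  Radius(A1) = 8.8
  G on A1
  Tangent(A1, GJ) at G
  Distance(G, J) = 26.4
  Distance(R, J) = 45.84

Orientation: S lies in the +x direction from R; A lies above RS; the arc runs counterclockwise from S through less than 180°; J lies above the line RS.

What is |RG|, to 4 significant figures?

47.20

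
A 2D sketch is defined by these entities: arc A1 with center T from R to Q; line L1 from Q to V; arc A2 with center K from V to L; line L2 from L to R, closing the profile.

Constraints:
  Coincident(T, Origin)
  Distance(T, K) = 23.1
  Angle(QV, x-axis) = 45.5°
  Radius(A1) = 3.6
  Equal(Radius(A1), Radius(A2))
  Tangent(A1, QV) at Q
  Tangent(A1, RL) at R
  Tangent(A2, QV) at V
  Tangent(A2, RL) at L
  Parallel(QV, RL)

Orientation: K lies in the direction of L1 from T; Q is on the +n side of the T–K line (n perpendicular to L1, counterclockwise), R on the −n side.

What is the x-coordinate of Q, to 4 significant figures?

-2.568

The slot axis is L1's direction at 45.5°, so u = (cos 45.5°, sin 45.5°) = (0.7009, 0.7133) and n = (−sin 45.5°, cos 45.5°) = (-0.7133, 0.7009). T is at the origin and K lies 23.1 along u from T, so K = 23.1·u = (16.19, 16.48). Tangency of A1 to both parallel lines with radius 3.6 puts Q and R at T ± 3.6·n: Q = (-2.568, 2.523), R = (2.568, -2.523). So Q.x = -2.568.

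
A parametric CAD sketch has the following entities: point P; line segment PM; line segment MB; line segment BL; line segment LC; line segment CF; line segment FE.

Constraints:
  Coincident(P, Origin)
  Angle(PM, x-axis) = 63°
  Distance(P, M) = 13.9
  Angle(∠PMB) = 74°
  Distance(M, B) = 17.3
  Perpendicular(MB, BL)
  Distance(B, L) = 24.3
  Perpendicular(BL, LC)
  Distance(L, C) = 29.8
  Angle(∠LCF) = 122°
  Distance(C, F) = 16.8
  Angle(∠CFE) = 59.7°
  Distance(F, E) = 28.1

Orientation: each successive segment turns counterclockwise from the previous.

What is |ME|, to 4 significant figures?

11.39

P is at the origin; PM runs at 63.0° with length 13.9, so M = (6.310, 12.38). ∠PMB = 74.0° gives MB at 169.0° from the x-axis; with |MB| = 17.3, B = (-10.67, 15.69). MB ⟂ BL, so BL runs at -101.0°; with |BL| = 24.3, L = (-15.31, -8.168). BL ⟂ LC, so LC runs at -11.00°; with |LC| = 29.8, C = (13.94, -13.85). ∠LCF = 122.0° gives CF at 47.00° from the x-axis; with |CF| = 16.8, F = (25.40, -1.567). ∠CFE = 59.7° gives FE at 167.3° from the x-axis; with |FE| = 28.1, E = (-2.011, 4.611). Then |ME| = |E − M| = 11.39.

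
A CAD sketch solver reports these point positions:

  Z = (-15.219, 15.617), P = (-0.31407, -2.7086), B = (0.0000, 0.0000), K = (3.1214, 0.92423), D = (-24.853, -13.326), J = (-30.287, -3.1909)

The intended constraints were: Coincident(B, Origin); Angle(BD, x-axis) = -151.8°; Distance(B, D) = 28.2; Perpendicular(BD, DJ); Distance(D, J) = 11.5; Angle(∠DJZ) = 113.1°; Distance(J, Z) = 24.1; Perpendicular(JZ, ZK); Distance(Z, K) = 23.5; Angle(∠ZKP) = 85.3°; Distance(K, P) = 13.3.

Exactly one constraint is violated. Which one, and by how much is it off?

Distance(K, P) = 13.3 — off by 8.30.

B = (0.00, 0.00) ✓; BD at -151.8° ✓; |BD| = 28.20 ✓; ∠(BD, DJ) = 90.00° ✓; |DJ| = 11.50 ✓; ∠DJZ = 113.1° ✓; |JZ| = 24.10 ✓; ∠(JZ, ZK) = 90.00° ✓; |ZK| = 23.50 ✓; ∠ZKP = 85.30° ✓; |KP| = 5.000 ✗.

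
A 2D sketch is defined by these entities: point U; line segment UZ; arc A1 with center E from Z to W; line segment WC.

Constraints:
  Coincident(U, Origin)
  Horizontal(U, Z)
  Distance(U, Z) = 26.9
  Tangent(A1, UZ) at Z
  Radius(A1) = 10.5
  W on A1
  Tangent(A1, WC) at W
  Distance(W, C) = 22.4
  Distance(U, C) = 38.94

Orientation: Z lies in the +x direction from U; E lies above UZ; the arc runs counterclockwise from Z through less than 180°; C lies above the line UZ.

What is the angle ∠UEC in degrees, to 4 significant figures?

92.83°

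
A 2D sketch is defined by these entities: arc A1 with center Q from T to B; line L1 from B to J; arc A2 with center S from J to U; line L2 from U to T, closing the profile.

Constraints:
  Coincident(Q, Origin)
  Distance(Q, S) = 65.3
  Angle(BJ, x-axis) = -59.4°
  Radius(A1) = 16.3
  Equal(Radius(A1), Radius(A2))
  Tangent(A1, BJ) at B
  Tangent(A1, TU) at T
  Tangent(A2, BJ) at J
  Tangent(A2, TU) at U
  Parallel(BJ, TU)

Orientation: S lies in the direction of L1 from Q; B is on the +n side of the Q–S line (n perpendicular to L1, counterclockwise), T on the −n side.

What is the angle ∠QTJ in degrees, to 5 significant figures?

63.470°

The slot axis is L1's direction at -59.4°, so u = (cos -59.4°, sin -59.4°) = (0.50904, -0.86074) and n = (−sin -59.4°, cos -59.4°) = (0.86074, 0.50904). Q is at the origin and S lies 65.3 along u from Q, so S = 65.3·u = (33.240, -56.206). Tangency of A1 to both parallel lines with radius 16.3 puts B and T at Q ± 16.3·n: B = (14.030, 8.2974), T = (-14.030, -8.2974). Equal radii place J and U the same way about S: J = S + 16.3·n = (47.270, -47.909), U = S − 16.3·n = (19.210, -64.504). Then cos ∠QTJ = TQ·TJ / (|TQ||TJ|), giving 63.470°.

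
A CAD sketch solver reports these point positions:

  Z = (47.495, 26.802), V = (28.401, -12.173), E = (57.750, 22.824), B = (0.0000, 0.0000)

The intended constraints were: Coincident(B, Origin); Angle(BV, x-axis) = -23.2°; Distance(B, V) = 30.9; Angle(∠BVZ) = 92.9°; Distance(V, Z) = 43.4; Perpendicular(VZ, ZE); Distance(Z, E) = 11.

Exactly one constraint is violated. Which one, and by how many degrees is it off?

Perpendicular(VZ, ZE) — off by 4.90°.

B = (0.00, 0.00) ✓; BV at -23.20° ✓; |BV| = 30.90 ✓; ∠BVZ = 92.90° ✓; |VZ| = 43.40 ✓; ∠(VZ, ZE) = 85.10° ✗; |ZE| = 11.00 ✓.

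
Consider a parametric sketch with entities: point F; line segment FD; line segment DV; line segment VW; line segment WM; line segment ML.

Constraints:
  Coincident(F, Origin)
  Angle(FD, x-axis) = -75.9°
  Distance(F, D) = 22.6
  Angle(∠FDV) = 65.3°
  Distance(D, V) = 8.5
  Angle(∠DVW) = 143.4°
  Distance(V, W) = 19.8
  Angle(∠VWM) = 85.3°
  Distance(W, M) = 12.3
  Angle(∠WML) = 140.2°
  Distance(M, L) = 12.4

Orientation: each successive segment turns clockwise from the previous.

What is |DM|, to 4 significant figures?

26.61

F is at the origin; FD runs at -75.9° with length 22.6, so D = (5.506, -21.92). ∠FDV = 65.3° gives DV at 169.4° from the x-axis; with |DV| = 8.5, V = (-2.849, -20.36). ∠DVW = 143.4° gives VW at 132.8° from the x-axis; with |VW| = 19.8, W = (-16.30, -5.828). ∠VWM = 85.3° gives WM at 38.10° from the x-axis; with |WM| = 12.3, M = (-6.623, 1.762). Then |DM| = |M − D| = 26.61.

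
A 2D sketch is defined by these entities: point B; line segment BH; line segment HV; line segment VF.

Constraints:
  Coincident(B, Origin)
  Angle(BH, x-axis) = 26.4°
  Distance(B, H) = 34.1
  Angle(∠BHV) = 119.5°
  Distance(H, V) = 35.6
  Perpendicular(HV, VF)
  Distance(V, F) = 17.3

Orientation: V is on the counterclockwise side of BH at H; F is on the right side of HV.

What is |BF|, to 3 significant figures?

70.4

B is at the origin; BH runs at 26.4° with length 34.1, so H = 34.1·(cos 26.4°, sin 26.4°) = (30.5, 15.2). ∠BHV = 119.5°, so HV runs at 26.4° + (180° − 119.5°) = 86.9° from the x-axis; with |HV| = 35.6, V = H + 35.6·(cos 86.9°, sin 86.9°) = (32.5, 50.7). HV ⟂ VF; with |VF| = 17.3 on the right of HV, F = V + 17.3·(0.999, -0.0541) = (49.7, 49.8). Then |BF| = |F − B| = 70.4.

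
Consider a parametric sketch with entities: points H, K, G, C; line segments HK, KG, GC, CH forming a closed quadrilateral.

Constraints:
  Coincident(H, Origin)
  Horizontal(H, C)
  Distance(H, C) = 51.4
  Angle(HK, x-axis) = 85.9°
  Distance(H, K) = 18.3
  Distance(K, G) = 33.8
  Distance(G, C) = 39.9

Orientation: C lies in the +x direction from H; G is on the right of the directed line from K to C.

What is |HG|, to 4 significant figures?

19.04

H is at the origin; HC is horizontal with |HC| = 51.4 and C in +x, so C = (51.4, 0). HK runs at 85.9° with |HK| = 18.3, so K = (1.308, 18.25). G is determined by |KG| = 33.8 and |GC| = 39.9 together: it lies at the intersection of circle(K, 33.8) and circle(C, 39.9). With |KC| = 53.31, the foot of the radical line on KC is 22.44 from K and the perpendicular offset is √(33.8² − 22.44²) = 25.28. Taking the right-of-KC solution: G = (13.74, -13.18).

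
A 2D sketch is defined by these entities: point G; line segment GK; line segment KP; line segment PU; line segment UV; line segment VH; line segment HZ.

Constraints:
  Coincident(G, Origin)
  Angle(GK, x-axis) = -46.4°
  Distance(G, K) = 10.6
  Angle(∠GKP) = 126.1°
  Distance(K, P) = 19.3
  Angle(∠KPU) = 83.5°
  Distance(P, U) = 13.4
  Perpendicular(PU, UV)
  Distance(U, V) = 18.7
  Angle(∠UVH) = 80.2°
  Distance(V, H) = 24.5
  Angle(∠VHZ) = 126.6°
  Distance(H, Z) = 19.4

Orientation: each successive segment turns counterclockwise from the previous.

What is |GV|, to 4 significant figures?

6.051

∠KPU = 83.5° gives PU at 104.0° from the x-axis; with |PU| = 13.4, U = (23.20, 7.845). PU ⟂ UV, so UV runs at -166.0°; with |UV| = 18.7, V = (5.059, 3.321). Then |GV| = |V − G| = 6.051.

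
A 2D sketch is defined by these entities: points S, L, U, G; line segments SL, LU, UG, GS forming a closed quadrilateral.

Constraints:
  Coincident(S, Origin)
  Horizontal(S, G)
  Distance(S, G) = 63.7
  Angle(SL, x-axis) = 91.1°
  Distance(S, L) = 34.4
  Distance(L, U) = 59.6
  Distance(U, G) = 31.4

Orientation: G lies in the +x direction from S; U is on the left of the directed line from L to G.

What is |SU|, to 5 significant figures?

66.521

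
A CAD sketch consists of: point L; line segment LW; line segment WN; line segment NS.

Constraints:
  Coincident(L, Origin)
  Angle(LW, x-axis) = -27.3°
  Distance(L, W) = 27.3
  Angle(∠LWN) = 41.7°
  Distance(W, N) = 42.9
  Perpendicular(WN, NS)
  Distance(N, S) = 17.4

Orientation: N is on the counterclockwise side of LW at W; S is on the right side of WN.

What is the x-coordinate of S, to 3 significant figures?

25.1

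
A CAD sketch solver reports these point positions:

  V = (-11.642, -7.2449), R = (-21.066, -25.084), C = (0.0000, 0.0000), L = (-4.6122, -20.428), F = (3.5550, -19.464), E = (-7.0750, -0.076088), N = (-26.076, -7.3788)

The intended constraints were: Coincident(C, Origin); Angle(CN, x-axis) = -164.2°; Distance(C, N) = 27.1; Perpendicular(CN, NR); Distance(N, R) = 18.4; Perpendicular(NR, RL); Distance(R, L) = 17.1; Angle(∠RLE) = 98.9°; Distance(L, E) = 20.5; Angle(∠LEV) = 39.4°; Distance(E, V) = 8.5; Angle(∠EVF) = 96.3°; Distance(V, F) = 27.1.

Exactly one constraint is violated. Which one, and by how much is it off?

Distance(V, F) = 27.1 — off by 7.60.

C = (0.00, 0.00) ✓; CN at -164.2° ✓; |CN| = 27.10 ✓; ∠(CN, NR) = 90.00° ✓; |NR| = 18.40 ✓; ∠(NR, RL) = 90.00° ✓; |RL| = 17.10 ✓; ∠RLE = 98.90° ✓; |LE| = 20.50 ✓; ∠LEV = 39.40° ✓; |EV| = 8.500 ✓; ∠EVF = 96.30° ✓; |VF| = 19.50 ✗.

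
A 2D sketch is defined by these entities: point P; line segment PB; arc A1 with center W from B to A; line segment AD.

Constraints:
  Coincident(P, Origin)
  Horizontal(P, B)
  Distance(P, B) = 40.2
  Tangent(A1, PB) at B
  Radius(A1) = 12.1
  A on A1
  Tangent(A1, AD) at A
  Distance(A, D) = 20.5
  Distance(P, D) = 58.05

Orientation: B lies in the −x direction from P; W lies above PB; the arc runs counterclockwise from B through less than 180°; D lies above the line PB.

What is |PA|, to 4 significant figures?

37.83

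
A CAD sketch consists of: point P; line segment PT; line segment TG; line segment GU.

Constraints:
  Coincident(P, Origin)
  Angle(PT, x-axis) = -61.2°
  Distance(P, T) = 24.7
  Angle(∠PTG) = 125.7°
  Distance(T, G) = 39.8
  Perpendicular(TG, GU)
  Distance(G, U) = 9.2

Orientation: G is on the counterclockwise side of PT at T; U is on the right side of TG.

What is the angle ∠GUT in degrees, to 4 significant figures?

76.98°

∠PTG = 125.7°, so TG runs at -61.2° + (180° − 125.7°) = -6.900° from the x-axis; with |TG| = 39.8, G = T + 39.8·(cos -6.900°, sin -6.900°) = (51.41, -26.43). TG ⟂ GU; with |GU| = 9.2 on the right of TG, U = G + 9.2·(-0.1201, -0.9928) = (50.31, -35.56). Then cos ∠GUT = UG·UT / (|UG||UT|), giving 76.98°.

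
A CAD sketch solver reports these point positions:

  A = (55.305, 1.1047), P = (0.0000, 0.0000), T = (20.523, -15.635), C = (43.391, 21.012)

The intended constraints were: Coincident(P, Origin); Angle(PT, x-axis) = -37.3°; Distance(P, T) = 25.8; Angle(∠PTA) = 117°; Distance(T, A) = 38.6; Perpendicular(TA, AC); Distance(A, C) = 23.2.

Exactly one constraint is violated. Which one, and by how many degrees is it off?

Perpendicular(TA, AC) — off by 5.20°.

P = (0.00, 0.00) ✓; PT at -37.30° ✓; |PT| = 25.80 ✓; ∠PTA = 117.0° ✓; |TA| = 38.60 ✓; ∠(TA, AC) = 95.20° ✗; |AC| = 23.20 ✓.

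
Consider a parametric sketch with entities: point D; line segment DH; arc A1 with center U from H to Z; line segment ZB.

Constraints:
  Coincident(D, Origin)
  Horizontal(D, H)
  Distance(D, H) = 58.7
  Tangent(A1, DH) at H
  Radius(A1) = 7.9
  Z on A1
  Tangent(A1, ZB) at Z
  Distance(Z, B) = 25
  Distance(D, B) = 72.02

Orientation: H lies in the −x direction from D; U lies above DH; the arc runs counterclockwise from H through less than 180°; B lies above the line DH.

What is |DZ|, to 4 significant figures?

53.06

D is at the origin; D and H share the same y with |DH| = 58.7 and H on the −x side, so H = (-58.70, 0.000). The tangent condition forces UH to be normal to DH, so U = H + (0, 7.9) = (-58.70, 7.900). Since UZ ⟂ ZB (tangency), |UB| = √(7.9² + 25.0²) = 26.22 regardless of where Z sits on A1. So B lies on both circle(D, 72.02) and circle(U, 26.22); the above-DH intersection is B = (-63.68, 33.64). Z is the foot of the tangent from B: Z = (-51.76, 11.67).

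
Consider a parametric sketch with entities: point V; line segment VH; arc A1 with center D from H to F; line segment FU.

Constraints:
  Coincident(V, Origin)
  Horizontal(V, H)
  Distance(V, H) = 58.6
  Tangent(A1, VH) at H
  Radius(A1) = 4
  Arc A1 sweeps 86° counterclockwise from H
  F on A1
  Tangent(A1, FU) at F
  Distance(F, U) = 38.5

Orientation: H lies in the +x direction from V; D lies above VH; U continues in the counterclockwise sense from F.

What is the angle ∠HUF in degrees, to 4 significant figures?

5.005°

On A1, H sits at bearing -90° from D; an 86° counterclockwise sweep puts F at bearing -4°, so F = D + 4.0·(cos -4°, sin -4°) = (62.59, 3.721). A1 meets FU tangentially, so DF is at right angles to FU, so FU runs along (−sin -4°, cos -4°); with |FU| = 38.5, U = (65.28, 42.13). Then cos ∠HUF = UH·UF / (|UH||UF|), giving 5.005°.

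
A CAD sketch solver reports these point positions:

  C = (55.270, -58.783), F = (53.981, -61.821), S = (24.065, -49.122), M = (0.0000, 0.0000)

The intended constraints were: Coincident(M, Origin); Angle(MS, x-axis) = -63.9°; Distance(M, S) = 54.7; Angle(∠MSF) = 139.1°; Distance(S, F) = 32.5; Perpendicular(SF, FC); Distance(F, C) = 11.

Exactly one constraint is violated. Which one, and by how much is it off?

Distance(F, C) = 11 — off by 7.70.

M = (0.00, 0.00) ✓; MS at -63.90° ✓; |MS| = 54.70 ✓; ∠MSF = 139.1° ✓; |SF| = 32.50 ✓; ∠(SF, FC) = 90.01° ✓; |FC| = 3.300 ✗.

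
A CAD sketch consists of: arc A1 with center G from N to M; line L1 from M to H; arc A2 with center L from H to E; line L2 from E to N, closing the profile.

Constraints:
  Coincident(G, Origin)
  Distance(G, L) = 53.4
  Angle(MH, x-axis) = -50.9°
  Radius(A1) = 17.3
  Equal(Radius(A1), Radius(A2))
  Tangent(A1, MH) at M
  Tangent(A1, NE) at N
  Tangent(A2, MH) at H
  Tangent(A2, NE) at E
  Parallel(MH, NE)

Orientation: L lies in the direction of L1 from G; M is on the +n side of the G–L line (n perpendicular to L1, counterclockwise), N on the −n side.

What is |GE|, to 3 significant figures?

56.1

Tangency of A1 to both parallel lines with radius 17.3 puts M and N at G ± 17.3·n: M = (13.4, 10.9), N = (-13.4, -10.9). Equal radii place H and E the same way about L: H = L + 17.3·n = (47.1, -30.5), E = L − 17.3·n = (20.3, -52.4). Then |GE| = |E − G| = 56.1.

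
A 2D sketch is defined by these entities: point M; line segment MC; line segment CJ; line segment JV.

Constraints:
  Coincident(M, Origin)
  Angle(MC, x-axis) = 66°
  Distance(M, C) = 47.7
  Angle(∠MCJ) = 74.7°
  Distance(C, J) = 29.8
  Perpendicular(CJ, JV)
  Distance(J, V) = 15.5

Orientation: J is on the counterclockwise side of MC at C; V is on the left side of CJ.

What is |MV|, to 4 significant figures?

35.03

M is at the origin; MC runs at 66.0° with length 47.7, so C = 47.7·(cos 66.0°, sin 66.0°) = (19.40, 43.58). ∠MCJ = 74.7°, so CJ runs at 66.0° + (180° − 74.7°) = 171.3° from the x-axis; with |CJ| = 29.8, J = C + 29.8·(cos 171.3°, sin 171.3°) = (-10.06, 48.08). The perpendicularity gives JV at right angles to CJ; with |JV| = 15.5 on the left of CJ, V = J + 15.5·(-0.1513, -0.9885) = (-12.40, 32.76). Then |MV| = |V − M| = 35.03.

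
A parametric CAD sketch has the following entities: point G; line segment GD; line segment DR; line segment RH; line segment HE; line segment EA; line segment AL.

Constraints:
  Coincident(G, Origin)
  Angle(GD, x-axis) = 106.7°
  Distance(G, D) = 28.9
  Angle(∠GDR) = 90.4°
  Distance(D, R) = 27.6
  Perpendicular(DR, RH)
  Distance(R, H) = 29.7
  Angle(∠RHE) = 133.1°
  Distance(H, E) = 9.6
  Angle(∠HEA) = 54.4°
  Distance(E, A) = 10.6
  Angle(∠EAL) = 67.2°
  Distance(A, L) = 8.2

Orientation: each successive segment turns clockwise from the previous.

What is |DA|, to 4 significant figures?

32.12

G is at the origin; GD runs at 106.7° with length 28.9, so D = (-8.305, 27.68). ∠GDR = 90.4° gives DR at 17.10° from the x-axis; with |DR| = 27.6, R = (18.08, 35.80). DR ⟂ RH, so RH runs at -72.90°; with |RH| = 29.7, H = (26.81, 7.410). ∠RHE = 133.1° gives HE at -119.8° from the x-axis; with |HE| = 9.6, E = (22.04, -0.9210). ∠HEA = 54.4° gives EA at 114.6° from the x-axis; with |EA| = 10.6, A = (17.62, 8.717). Then |DA| = |A − D| = 32.12.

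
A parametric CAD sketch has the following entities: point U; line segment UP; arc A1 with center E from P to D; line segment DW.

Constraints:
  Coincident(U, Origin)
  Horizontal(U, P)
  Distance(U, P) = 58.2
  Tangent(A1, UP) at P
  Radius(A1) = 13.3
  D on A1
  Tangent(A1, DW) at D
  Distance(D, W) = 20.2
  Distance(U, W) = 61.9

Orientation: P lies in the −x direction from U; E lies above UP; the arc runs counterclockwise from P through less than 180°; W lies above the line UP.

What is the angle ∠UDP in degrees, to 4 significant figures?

107.8°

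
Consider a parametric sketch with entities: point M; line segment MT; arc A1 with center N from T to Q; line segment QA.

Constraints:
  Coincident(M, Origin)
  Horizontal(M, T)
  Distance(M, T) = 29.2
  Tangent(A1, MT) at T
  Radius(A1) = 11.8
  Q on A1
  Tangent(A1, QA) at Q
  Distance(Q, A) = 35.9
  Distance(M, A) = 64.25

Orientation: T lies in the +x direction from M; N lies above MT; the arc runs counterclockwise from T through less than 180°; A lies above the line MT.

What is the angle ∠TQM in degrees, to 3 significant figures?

27.6°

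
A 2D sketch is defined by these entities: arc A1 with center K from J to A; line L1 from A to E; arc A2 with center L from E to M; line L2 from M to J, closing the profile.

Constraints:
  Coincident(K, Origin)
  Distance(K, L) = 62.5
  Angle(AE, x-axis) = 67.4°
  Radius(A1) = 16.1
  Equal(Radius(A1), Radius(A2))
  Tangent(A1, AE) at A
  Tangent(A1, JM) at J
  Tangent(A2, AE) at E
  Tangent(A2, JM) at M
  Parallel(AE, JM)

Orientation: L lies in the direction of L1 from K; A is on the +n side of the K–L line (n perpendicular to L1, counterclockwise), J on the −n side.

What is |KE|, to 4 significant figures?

64.54

Tangency of A1 to both parallel lines with radius 16.1 puts A and J at K ± 16.1·n: A = (-14.86, 6.187), J = (14.86, -6.187). Equal radii place E and M the same way about L: E = L + 16.1·n = (9.155, 63.89), M = L − 16.1·n = (38.88, 51.51). Then |KE| = |E − K| = 64.54.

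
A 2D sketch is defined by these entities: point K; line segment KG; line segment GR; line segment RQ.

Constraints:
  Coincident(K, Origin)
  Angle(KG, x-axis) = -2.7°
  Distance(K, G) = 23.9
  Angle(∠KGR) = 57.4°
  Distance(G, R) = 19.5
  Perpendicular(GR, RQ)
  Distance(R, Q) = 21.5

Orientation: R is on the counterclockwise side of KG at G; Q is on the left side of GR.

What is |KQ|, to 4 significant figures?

6.763

K is at the origin; KG runs at -2.7° with length 23.9, so G = 23.9·(cos -2.7°, sin -2.7°) = (23.87, -1.126). ∠KGR = 57.4°, so GR runs at -2.7° + (180° − 57.4°) = 119.9° from the x-axis; with |GR| = 19.5, R = G + 19.5·(cos 119.9°, sin 119.9°) = (14.15, 15.78). GR is perpendicular to RQ; with |RQ| = 21.5 on the left of GR, Q = R + 21.5·(-0.8669, -0.4985) = (-4.485, 5.061). Then |KQ| = |Q − K| = 6.763.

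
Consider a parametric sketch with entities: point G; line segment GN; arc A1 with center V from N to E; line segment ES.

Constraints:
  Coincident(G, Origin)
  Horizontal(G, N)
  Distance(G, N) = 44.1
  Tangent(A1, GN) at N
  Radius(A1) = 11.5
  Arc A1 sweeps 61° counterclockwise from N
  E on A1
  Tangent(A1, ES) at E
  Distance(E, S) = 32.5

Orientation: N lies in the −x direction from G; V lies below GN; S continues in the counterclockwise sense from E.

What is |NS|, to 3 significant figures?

43.0

G is at the origin; GN is horizontal with |GN| = 44.1 and N on the −x side, so N = (-44.1, 0.00). The tangent condition forces VN to be normal to GN, so V = N + (0, -11.5) = (-44.1, -11.5). On A1, N sits at bearing 90° from V; a 61° counterclockwise sweep puts E at bearing 151°, so E = V + 11.5·(cos 151°, sin 151°) = (-54.2, -5.92). A1 meets ES tangentially, so VE is at right angles to ES, so ES runs along (−sin 151°, cos 151°); with |ES| = 32.5, S = (-69.9, -34.3). Then |NS| = |S − N| = 43.0.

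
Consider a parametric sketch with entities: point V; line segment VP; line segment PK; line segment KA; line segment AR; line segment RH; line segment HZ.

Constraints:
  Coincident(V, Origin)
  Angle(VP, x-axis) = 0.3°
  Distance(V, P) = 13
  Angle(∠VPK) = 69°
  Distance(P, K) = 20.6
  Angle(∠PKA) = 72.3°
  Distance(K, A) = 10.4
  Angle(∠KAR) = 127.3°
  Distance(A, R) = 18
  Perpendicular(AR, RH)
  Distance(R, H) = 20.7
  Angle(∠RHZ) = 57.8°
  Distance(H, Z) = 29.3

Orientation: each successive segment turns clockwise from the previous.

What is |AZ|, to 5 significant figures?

8.4868

AR is perpendicular to RH, so RH runs at -1.1000°; with |RH| = 20.7, H = (18.610, 4.8572). ∠RHZ = 57.8° gives HZ at -123.30° from the x-axis; with |HZ| = 29.3, Z = (2.5232, -19.632). Then |AZ| = |Z − A| = 8.4868.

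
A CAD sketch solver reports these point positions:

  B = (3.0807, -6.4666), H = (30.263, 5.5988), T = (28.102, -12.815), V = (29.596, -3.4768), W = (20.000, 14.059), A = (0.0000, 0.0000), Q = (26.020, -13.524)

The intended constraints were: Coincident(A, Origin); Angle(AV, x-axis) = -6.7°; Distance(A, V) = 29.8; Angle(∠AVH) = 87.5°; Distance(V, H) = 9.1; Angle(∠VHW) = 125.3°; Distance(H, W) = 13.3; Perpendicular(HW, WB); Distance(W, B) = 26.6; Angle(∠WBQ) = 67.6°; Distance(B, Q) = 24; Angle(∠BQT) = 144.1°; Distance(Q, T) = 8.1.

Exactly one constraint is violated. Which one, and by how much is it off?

Distance(Q, T) = 8.1 — off by 5.90.

A = (0.00, 0.00) ✓; AV at -6.700° ✓; |AV| = 29.80 ✓; ∠AVH = 87.50° ✓; |VH| = 9.100 ✓; ∠VHW = 125.3° ✓; |HW| = 13.30 ✓; ∠(HW, WB) = 90.00° ✓; |WB| = 26.60 ✓; ∠WBQ = 67.60° ✓; |BQ| = 24.00 ✓; ∠BQT = 144.1° ✓; |QT| = 2.199 ✗.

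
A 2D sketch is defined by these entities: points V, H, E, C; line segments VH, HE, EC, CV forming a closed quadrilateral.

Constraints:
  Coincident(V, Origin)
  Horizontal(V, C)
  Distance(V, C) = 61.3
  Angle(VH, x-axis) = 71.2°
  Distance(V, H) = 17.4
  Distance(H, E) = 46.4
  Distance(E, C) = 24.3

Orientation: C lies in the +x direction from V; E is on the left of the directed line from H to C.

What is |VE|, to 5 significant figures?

56.248

V is at the origin; VC is horizontal with |VC| = 61.3 and C in +x, so C = (61.3, 0). VH runs at 71.2° with |VH| = 17.4, so H = (5.6074, 16.472). E is determined by |HE| = 46.4 and |EC| = 24.3 together: it lies at the intersection of circle(H, 46.4) and circle(C, 24.3). With |HC| = 58.077, the foot of the radical line on HC is 42.490 from H and the perpendicular offset is √(46.4² − 42.490²) = 18.642. Taking the left-of-HC solution: E = (51.640, 22.298).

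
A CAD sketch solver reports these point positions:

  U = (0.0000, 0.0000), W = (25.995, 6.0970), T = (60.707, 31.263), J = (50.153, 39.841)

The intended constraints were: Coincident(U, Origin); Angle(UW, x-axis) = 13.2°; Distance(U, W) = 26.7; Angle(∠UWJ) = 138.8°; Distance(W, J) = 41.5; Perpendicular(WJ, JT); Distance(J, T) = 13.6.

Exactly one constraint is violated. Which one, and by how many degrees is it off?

Perpendicular(WJ, JT) — off by 3.50°.

U = (0.00, 0.00) ✓; UW at 13.20° ✓; |UW| = 26.70 ✓; ∠UWJ = 138.8° ✓; |WJ| = 41.50 ✓; ∠(WJ, JT) = 93.50° ✗; |JT| = 13.60 ✓.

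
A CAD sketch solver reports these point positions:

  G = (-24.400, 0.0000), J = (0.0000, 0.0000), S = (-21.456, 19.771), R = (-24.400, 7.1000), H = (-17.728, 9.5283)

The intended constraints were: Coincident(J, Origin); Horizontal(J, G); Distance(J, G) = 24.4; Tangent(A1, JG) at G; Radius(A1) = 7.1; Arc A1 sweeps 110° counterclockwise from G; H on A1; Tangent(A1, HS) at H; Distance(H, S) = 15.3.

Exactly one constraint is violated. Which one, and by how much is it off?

Distance(H, S) = 15.3 — off by 4.40.

J = (0.00, 0.00) ✓; J.y = 0.00, G.y = 0.00 ✓; |JG| = 24.40 ✓; ∠(RG, GJ) = 90.00° ✓; |RG| = 7.100 ✓; bearing(R→H) − bearing(R→G) = 110.0° ✓; |RH| = 7.100 ✓; ∠(RH, HS) = 90.00° ✓; |HS| = 10.90 ✗.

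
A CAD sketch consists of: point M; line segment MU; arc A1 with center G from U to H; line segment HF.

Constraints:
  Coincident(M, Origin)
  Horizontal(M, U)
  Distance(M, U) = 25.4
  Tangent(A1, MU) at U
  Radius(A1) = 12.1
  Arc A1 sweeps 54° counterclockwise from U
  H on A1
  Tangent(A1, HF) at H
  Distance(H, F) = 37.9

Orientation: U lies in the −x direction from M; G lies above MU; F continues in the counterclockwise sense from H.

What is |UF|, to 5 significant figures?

47.949

M is at the origin; M and U share the same y with |MU| = 25.4 and U on the −x side, so U = (-25.400, 0.0000). Since A1 is tangent to MU there, GU ⟂ MU, so G = U + (0, 12.1) = (-25.400, 12.100). On A1, U sits at bearing -90° from G; a 54° counterclockwise sweep puts H at bearing -36°, so H = G + 12.1·(cos -36°, sin -36°) = (-15.611, 4.9878). The tangent condition forces GH to be normal to HF, so HF runs along (−sin -36°, cos -36°); with |HF| = 37.9, F = (6.6662, 35.650). Then |UF| = |F − U| = 47.949.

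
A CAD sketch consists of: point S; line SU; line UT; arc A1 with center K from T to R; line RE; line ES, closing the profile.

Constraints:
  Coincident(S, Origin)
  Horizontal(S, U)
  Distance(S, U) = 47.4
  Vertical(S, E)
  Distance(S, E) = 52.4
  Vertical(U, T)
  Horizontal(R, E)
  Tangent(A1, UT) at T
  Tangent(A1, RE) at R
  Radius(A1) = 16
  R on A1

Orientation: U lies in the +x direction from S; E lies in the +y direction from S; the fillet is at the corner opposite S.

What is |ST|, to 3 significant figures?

59.8

S is at the origin; S and U share the same y with |SU| = 47.4 and U on the +x side, so U = (47.4, 0.00). S and E share the same x with |SE| = 52.4 and E on the +y side, so E = (0.00, 52.4). The virtual corner opposite S is at (47.4, 52.4). Since A1 is tangent to UT there, KT ⟂ UT and A1 meets RE tangentially, so KR is at right angles to RE, with radius 16.0, so the center K sits 16.0 in from both sides at K = (31.4, 36.4). That places the tangent points at T = (47.4, 36.4) on UT and R = (31.4, 52.4) on RE. Then |ST| = |T − S| = 59.8.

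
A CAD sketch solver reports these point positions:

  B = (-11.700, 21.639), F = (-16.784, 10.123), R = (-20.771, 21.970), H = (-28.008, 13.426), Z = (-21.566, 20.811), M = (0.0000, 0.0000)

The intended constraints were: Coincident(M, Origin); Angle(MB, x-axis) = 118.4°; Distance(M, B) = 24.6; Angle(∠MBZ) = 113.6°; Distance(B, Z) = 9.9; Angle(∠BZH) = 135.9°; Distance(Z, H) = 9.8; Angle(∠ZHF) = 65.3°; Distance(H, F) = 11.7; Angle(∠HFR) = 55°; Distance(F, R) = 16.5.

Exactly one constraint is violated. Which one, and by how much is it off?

Distance(F, R) = 16.5 — off by 4.00.

M = (0.00, 0.00) ✓; MB at 118.4° ✓; |MB| = 24.60 ✓; ∠MBZ = 113.6° ✓; |BZ| = 9.901 ✓; ∠BZH = 135.9° ✓; |ZH| = 9.800 ✓; ∠ZHF = 65.30° ✓; |HF| = 11.70 ✓; ∠HFR = 55.00° ✓; |FR| = 12.50 ✗.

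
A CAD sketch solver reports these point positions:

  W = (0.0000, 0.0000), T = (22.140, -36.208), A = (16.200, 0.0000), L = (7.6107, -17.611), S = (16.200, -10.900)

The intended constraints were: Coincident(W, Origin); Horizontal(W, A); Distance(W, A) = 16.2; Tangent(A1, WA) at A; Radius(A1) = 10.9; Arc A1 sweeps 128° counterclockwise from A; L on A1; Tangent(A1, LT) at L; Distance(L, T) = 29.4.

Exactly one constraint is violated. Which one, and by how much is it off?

Distance(L, T) = 29.4 — off by 5.80.

W = (0.00, 0.00) ✓; W.y = 0.00, A.y = 0.00 ✓; |WA| = 16.20 ✓; ∠(SA, AW) = 90.00° ✓; |SA| = 10.90 ✓; bearing(S→L) − bearing(S→A) = 128.0° ✓; |SL| = 10.90 ✓; ∠(SL, LT) = 90.00° ✓; |LT| = 23.60 ✗.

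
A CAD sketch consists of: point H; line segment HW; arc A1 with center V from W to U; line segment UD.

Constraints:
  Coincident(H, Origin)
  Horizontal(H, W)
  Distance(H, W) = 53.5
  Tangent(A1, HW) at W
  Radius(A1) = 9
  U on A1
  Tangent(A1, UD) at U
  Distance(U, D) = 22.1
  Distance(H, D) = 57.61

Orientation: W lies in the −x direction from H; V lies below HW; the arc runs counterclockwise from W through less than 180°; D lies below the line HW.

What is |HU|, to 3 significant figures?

62.4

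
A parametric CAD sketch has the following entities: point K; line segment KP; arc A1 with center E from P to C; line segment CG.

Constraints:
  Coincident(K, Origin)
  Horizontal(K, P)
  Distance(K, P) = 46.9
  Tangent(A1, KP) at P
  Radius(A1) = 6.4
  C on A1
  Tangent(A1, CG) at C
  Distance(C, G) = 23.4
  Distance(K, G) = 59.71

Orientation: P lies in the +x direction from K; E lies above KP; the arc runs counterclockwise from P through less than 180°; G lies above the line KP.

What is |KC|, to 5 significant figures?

53.725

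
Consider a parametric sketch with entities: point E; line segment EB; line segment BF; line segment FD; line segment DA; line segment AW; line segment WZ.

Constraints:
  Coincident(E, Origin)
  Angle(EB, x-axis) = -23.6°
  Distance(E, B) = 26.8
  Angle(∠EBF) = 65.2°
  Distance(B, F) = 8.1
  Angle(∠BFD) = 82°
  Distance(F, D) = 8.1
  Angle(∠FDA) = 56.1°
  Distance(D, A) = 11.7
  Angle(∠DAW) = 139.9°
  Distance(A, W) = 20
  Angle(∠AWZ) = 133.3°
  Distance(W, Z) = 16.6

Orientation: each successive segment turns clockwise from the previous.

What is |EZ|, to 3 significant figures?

57.1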